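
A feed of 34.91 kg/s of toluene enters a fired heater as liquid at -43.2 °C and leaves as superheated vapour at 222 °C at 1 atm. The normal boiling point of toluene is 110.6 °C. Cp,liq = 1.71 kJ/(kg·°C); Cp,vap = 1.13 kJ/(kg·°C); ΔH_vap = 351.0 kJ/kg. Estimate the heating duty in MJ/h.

Q = 93000 MJ/h

liquid -43.2→110.6 °C: 263 kJ/kg
vaporisation at 110.6 °C: 351 kJ/kg
vapour 110.6→222 °C: 125.88 kJ/kg
Δh = 263 + 351 + 125.88 = 739.88 kJ/kg
Q = ṁ·Δh = 34.91 kg/s × 739.88 kJ/kg = 25829 kJ/s
|Q| = 25829 kW = 92985 MJ/h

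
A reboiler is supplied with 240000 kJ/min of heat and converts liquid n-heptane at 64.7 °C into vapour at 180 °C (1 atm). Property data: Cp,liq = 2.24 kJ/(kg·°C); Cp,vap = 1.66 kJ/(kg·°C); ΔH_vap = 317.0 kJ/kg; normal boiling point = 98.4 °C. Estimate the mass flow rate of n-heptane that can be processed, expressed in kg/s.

Δh = 2.24×(98.4−64.7) + 317.0 + 1.66×(180−98.4) = 527.94 kJ/kg
Q = 240000 kJ/min = 4000 kJ/s = 4000 kJ/s
ṁ = Q/Δh = 4000 / 527.94 = 7.5766 kg/s

ṁ = 7.58 kg/s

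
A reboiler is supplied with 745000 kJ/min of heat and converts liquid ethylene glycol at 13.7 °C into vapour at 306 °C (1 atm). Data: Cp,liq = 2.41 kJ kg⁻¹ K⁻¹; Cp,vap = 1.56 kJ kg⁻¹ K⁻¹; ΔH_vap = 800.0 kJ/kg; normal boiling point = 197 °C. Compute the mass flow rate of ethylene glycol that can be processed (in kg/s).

ṁ = 8.79 kg/s

Δh = 2.41×(197−13.7) + 800.0 + 1.56×(306−197) = 1411.8 kJ/kg
Q = 745000 kJ/min = 12417 kJ/s = 12417 kJ/s
ṁ = Q/Δh = 12417 / 1411.8 = 8.795 kg/s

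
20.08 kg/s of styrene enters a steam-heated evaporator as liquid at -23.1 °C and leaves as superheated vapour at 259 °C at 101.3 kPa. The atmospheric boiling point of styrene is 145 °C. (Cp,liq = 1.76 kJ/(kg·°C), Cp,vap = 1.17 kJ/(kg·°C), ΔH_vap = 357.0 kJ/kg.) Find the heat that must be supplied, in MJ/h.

liquid -23.1→145 °C: 295.86 kJ/kg
vaporisation at 145 °C: 357 kJ/kg
vapour 145→259 °C: 133.38 kJ/kg
Δh = 295.86 + 357 + 133.38 = 786.24 kJ/kg
Q = ṁ·Δh = 20.08 kg/s × 786.24 kJ/kg = 15788 kJ/s
|Q| = 15788 kW = 56835 MJ/h

Q = 56800 MJ/h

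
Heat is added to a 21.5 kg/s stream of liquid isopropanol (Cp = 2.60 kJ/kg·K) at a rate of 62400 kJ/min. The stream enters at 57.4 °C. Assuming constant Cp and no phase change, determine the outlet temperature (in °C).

Q = 62400 kJ/min = 1040 kJ/s
ΔT = Q/(ṁ·Cp) = 1040/(21.5×2.60) = 18.605 K
T_out = 57.4 + 18.605 = 76.005 °C

T_out = 76.0 °C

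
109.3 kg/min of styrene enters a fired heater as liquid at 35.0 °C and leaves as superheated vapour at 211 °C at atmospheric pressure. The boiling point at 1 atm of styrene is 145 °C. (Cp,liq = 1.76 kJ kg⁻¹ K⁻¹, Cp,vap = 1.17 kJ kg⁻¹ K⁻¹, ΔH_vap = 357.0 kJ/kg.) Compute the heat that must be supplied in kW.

liquid 35.0→145 °C: 193.6 kJ/kg
vaporisation at 145 °C: 357 kJ/kg
vapour 145→211 °C: 77.22 kJ/kg
Δh = 193.6 + 357 + 77.22 = 627.82 kJ/kg
Q = ṁ·Δh = 109.3 kg/min × 627.82 kJ/kg = 68621 kJ/min
|Q| = 1143.7 kW

Q = 1140 kW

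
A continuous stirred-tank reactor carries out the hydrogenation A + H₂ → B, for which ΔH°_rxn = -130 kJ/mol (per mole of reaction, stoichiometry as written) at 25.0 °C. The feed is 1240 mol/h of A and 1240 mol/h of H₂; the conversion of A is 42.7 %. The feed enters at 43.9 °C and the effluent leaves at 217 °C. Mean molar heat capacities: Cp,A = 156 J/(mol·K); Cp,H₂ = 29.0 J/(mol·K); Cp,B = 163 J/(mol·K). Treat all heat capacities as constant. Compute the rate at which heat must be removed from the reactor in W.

Q_out = 8710 W

Extent of reaction ξ = 0.427 × 1240 = 529.48 mol/h
Reaction term: ξ·ΔH°_rxn = 529.48 × -130 = -68832 kJ/h
Sensible, feed 43.9→25 °C: -4335.7 kJ/h
Outlet flows (mol/h): A 710.52, H₂ 710.52, B 529.48
Sensible, products 25→217 °C: 41808 kJ/h
Q = ΔH = -31360 kJ/h = -8.7111 kW
Heat removed = 8711.1 W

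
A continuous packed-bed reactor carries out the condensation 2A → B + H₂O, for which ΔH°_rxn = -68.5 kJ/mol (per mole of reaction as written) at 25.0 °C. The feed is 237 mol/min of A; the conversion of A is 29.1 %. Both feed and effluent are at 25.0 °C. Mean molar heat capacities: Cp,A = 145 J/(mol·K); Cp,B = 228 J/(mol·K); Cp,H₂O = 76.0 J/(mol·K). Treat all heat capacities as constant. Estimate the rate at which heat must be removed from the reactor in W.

Q_out = 39400 W

Extent of reaction ξ = 0.291 × 237 / 2 = 34.483 mol/min
Reaction term: ξ·ΔH°_rxn = 34.483 × -68.5 = -2362.1 kJ/min
Q = ΔH = -2362.1 kJ/min = -39.369 kW
Heat removed = 39369 W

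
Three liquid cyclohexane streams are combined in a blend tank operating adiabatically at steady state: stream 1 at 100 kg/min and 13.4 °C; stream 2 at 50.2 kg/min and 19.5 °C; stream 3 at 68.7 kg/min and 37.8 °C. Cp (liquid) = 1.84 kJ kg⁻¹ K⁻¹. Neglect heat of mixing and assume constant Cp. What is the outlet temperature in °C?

T_out = 22.5 °C

Adiabatic, steady state ⇒ Σ ṁᵢCp,ᵢ(T_out − Tᵢ) = 0
T_out = Σ ṁᵢCp,ᵢTᵢ / Σ ṁᵢCp,ᵢ
      = 9045 / 402.78 = 22.457 °C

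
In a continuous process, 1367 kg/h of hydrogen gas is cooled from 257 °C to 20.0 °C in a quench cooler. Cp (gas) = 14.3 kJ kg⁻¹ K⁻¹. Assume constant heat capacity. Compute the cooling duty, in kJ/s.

Q_c = 1290 kJ/s

Q = ṁ·Cp·ΔT = 1367 × 14.3 × (20.0 − 257) = -4.6329e+06 kJ/h
Converting: 4.6329e+06 / 3600 s = 1286.9 kW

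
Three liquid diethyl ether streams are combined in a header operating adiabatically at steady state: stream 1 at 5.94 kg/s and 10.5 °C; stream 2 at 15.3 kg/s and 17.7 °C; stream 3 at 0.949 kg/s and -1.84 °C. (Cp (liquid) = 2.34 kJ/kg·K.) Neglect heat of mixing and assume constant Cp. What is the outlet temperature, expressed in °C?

T_out = 14.9 °C

Adiabatic, steady state ⇒ Σ ṁᵢCp,ᵢ(T_out − Tᵢ) = 0
Σ ṁᵢCp,ᵢTᵢ = 5.94×2.34×10.5 + 15.3×2.34×17.7 + 0.949×2.34×-1.84 = 775.56
Σ ṁᵢCp,ᵢ = 5.94×2.34 + 15.3×2.34 + 0.949×2.34 = 51.922
T_out = 775.56 / 51.922 = 14.937 °C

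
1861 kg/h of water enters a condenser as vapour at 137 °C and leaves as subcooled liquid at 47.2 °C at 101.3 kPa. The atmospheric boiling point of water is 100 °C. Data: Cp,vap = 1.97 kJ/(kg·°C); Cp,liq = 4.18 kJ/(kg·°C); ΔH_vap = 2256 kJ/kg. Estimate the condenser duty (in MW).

Q_c = 1.32 MW

vapour 137→100 °C: -72.89 kJ/kg
condensation at 100 °C: -2256 kJ/kg
liquid 100→47.2 °C: -220.7 kJ/kg
Δh = -72.89 + -2256 + -220.7 = -2549.6 kJ/kg
Q = ṁ·Δh = 1861 kg/h × -2549.6 kJ/kg = -4.7448e+06 kJ/h
|Q| = 1318 kW = 1.318 MW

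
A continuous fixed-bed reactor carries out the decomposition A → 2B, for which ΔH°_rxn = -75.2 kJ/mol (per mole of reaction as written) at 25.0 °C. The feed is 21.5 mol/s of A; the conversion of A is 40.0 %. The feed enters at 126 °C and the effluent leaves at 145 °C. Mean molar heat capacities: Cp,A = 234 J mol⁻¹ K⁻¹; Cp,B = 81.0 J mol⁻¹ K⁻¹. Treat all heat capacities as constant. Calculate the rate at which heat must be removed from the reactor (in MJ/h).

Extent of reaction ξ = 0.400 × 21.5 = 8.6 mol/s
Reaction term: ξ·ΔH°_rxn = 8.6 × -75.2 = -646.72 kJ/s
Sensible, feed 126→25 °C: -508.13 kJ/s
Outlet flows (mol/s): A 12.9, B 17.2
Sensible, products 25→145 °C: 529.42 kJ/s
Q = ΔH = -625.44 kJ/s = -625.44 kW
Heat removed = 2251.6 MJ/h

Q_out = 2250 MJ/h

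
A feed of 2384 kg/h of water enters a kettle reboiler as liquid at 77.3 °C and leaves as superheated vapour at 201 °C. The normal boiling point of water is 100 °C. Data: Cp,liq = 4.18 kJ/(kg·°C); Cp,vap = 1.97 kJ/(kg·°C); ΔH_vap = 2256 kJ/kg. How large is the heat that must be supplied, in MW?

liquid 77.3→100 °C: 94.886 kJ/kg
vaporisation at 100 °C: 2256 kJ/kg
vapour 100→201 °C: 198.97 kJ/kg
Δh = 94.886 + 2256 + 198.97 = 2549.9 kJ/kg
Q = ṁ·Δh = 2384 kg/h × 2549.9 kJ/kg = 6.0789e+06 kJ/h
|Q| = 1688.6 kW = 1.6886 MW

Q = 1.69 MW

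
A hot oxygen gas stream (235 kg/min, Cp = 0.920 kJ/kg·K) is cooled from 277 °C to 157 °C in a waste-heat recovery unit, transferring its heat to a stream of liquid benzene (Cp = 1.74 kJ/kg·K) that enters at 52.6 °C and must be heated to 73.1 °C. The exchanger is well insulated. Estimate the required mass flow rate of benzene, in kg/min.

ṁ_c = 727 kg/min

Heat released by hot stream: Q = 235 × 0.920 × (277 − 157) = 25944 kJ/min
Energy balance on cold side (adiabatic exchanger): Q = ṁ_c·Cp_c·(T_c,out − T_c,in)
ṁ_c = 25944 / [1.74 × (73.1 − 52.6)] = 727.33 kg/min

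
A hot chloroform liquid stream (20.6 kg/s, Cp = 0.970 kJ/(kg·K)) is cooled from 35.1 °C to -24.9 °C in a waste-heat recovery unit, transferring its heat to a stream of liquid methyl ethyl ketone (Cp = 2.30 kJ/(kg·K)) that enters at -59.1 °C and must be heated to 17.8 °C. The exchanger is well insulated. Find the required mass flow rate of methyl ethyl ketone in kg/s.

ṁ_c = 6.78 kg/s

Heat released by hot stream: Q = 20.6 × 0.970 × (35.1 − -24.9) = 1198.9 kJ/s
Energy balance on cold side (adiabatic exchanger): Q = ṁ_c·Cp_c·(T_c,out − T_c,in)
ṁ_c = 1198.9 / [2.30 × (17.8 − -59.1)] = 6.7785 kg/s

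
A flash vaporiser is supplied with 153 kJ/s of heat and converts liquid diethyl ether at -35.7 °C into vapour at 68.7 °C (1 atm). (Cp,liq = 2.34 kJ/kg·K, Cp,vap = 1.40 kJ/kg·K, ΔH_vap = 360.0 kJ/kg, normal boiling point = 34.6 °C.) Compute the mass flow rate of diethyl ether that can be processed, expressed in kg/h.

Δh = 2.34×(34.6−-35.7) + 360.0 + 1.40×(68.7−34.6) = 572.24 kJ/kg
Q = 153 kJ/s = 153 kJ/s = 550800 kJ/h
ṁ = Q/Δh = 550800 / 572.24 = 962.53 kg/h

ṁ = 963 kg/h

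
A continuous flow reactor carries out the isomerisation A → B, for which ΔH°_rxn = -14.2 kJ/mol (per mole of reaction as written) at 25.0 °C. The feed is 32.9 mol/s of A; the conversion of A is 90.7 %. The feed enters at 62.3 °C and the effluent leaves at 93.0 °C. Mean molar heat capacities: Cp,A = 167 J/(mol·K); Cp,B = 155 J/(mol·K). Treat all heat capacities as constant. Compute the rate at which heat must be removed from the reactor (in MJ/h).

Q_out = 1010 MJ/h

Extent of reaction ξ = 0.907 × 32.9 = 29.84 mol/s
Reaction term: ξ·ΔH°_rxn = 29.84 × -14.2 = -423.73 kJ/s
Sensible, feed 62.3→25 °C: -204.94 kJ/s
Outlet flows (mol/s): A 3.0597, B 29.84
Sensible, products 25→93.0 °C: 349.26 kJ/s
Q = ΔH = -279.41 kJ/s = -279.41 kW
Heat removed = 1005.9 MJ/h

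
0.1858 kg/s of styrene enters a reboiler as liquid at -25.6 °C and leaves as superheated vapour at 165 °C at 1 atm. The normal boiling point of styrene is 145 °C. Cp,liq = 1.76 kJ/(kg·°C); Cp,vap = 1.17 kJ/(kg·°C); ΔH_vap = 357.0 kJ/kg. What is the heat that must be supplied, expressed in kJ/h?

liquid -25.6→145 °C: 300.26 kJ/kg
vaporisation at 145 °C: 357 kJ/kg
vapour 145→165 °C: 23.4 kJ/kg
Δh = 300.26 + 357 + 23.4 = 680.66 kJ/kg
Q = ṁ·Δh = 0.1858 kg/s × 680.66 kJ/kg = 126.47 kJ/s
|Q| = 126.47 kW = 455280 kJ/h

Q = 455000 kJ/h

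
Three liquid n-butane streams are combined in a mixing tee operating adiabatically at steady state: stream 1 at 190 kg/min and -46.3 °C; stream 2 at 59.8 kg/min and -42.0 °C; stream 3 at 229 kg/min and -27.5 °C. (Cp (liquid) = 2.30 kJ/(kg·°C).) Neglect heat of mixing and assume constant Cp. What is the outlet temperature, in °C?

Energy balance with Q = 0: Σ ṁᵢCp,ᵢ(T_out − Tᵢ) = 0
T_out = Σ ṁᵢCp,ᵢTᵢ / Σ ṁᵢCp,ᵢ
      = -40494 / 1101.2 = -36.771 °C

T_out = -36.8 °C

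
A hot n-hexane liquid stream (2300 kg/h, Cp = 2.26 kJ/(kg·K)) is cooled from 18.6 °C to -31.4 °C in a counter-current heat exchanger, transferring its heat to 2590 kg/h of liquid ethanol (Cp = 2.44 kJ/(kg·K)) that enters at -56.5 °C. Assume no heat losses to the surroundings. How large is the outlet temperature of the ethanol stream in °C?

Heat released by hot stream: Q = 2300 × 2.26 × (18.6 − -31.4) = 259900 kJ/h
Energy balance on cold side (adiabatic exchanger): Q = ṁ_c·Cp_c·(T_c,out − T_c,in)
T_c,out = -56.5 + 259900/(2590 × 2.44) = -15.374 °C

T_c,out = -15.4 °C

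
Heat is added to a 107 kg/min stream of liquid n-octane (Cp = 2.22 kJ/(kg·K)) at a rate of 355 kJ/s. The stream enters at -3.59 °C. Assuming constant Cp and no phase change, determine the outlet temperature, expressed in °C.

T_out = 86.1 °C

Q = 355 kJ/s = 21300 kJ/min
ΔT = Q/(ṁ·Cp) = 21300/(107×2.22) = 89.669 K
T_out = -3.59 + 89.669 = 86.079 °C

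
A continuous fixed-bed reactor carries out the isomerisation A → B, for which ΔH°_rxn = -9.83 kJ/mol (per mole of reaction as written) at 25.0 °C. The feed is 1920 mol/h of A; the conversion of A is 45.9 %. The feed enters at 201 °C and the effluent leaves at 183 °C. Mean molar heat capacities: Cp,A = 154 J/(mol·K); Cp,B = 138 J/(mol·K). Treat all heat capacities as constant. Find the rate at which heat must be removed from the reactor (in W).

Q_out = 4500 W

Extent of reaction ξ = 0.459 × 1920 = 881.28 mol/h
Reaction term: ξ·ΔH°_rxn = 881.28 × -9.83 = -8663 kJ/h
Sensible, feed 201→25 °C: -52040 kJ/h
Outlet flows (mol/h): A 1038.7, B 881.28
Sensible, products 25→183 °C: 44490 kJ/h
Q = ΔH = -16213 kJ/h = -4.5036 kW
Heat removed = 4503.6 W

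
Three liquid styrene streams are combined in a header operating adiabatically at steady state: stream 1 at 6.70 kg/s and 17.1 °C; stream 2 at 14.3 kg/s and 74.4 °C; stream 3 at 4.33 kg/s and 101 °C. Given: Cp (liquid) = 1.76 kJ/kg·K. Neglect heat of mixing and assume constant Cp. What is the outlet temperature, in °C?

Energy balance with Q = 0: Σ ṁᵢCp,ᵢ(T_out − Tᵢ) = 0
T_out = Σ ṁᵢCp,ᵢTᵢ / Σ ṁᵢCp,ᵢ
      = 2843.8 / 44.581 = 63.791 °C

T_out = 63.8 °C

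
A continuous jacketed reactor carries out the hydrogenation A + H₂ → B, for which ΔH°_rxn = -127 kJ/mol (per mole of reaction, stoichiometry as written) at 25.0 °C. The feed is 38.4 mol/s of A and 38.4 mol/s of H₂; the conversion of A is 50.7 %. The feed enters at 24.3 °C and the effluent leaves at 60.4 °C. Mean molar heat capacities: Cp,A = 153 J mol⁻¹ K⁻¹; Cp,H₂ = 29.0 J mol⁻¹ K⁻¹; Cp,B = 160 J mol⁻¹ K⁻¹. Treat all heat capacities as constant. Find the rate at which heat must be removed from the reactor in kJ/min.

Extent of reaction ξ = 0.507 × 38.4 = 19.469 mol/s
Reaction term: ξ·ΔH°_rxn = 19.469 × -127 = -2472.5 kJ/s
Sensible, feed 24.3→25 °C: 4.8922 kJ/s
Outlet flows (mol/s): A 18.931, H₂ 18.931, B 19.469
Sensible, products 25→60.4 °C: 232.24 kJ/s
Q = ΔH = -2235.4 kJ/s = -2235.4 kW
Heat removed = 134120 kJ/min

Q_out = 134000 kJ/min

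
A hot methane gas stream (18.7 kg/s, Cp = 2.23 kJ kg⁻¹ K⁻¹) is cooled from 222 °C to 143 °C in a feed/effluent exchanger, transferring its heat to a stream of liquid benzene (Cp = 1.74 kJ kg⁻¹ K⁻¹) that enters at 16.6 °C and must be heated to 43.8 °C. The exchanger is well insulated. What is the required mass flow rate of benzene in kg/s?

Heat released by hot stream: Q = 18.7 × 2.23 × (222 − 143) = 3294.4 kJ/s
Energy balance on cold side (adiabatic exchanger): Q = ṁ_c·Cp_c·(T_c,out − T_c,in)
ṁ_c = 3294.4 / [1.74 × (43.8 − 16.6)] = 69.607 kg/s

ṁ_c = 69.6 kg/s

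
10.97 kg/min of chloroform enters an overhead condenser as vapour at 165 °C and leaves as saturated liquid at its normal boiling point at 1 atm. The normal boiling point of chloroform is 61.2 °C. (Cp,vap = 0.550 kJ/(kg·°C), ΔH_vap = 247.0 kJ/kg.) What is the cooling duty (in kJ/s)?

vapour 165→61.2 °C: -57.09 kJ/kg
condensation at 61.2 °C: -247 kJ/kg
Δh = -57.09 + -247 = -304.09 kJ/kg
Q = ṁ·Δh = 10.97 kg/min × -304.09 kJ/kg = -3335.9 kJ/min
|Q| = 55.598 kW

Q_c = 55.6 kJ/s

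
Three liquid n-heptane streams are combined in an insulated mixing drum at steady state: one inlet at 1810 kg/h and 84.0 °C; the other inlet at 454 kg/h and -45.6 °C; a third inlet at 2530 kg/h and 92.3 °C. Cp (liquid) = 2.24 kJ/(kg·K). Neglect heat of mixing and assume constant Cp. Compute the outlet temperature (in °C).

T_out = 76.1 °C

Adiabatic, steady state ⇒ Σ ṁᵢCp,ᵢ(T_out − Tᵢ) = 0
T_out = Σ ṁᵢCp,ᵢTᵢ / Σ ṁᵢCp,ᵢ
      = 817280 / 10739 = 76.107 °C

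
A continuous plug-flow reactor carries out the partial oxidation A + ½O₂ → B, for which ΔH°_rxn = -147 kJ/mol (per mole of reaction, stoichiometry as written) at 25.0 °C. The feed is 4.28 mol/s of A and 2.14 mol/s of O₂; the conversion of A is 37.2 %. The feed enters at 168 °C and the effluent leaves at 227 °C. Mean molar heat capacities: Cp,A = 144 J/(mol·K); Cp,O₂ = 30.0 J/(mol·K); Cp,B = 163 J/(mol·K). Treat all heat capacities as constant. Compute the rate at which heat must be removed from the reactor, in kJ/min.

Extent of reaction ξ = 0.372 × 4.28 = 1.5922 mol/s
Reaction term: ξ·ΔH°_rxn = 1.5922 × -147 = -234.05 kJ/s
Sensible, feed 168→25 °C: -97.314 kJ/s
Outlet flows (mol/s): A 2.6878, O₂ 1.3439, B 1.5922
Sensible, products 25→227 °C: 138.75 kJ/s
Q = ΔH = -192.61 kJ/s = -192.61 kW
Heat removed = 11557 kJ/min

Q_out = 11600 kJ/min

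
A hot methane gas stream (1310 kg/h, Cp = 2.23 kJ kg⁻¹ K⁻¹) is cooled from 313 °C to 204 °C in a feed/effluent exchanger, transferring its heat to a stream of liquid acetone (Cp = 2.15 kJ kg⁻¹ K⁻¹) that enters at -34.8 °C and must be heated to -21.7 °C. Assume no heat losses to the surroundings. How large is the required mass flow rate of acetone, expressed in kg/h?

ṁ_c = 11300 kg/h

Heat released by hot stream: Q = 1310 × 2.23 × (313 − 204) = 318420 kJ/h
Energy balance on cold side (adiabatic exchanger): Q = ṁ_c·Cp_c·(T_c,out − T_c,in)
ṁ_c = 318420 / [2.15 × (-21.7 − -34.8)] = 11306 kg/h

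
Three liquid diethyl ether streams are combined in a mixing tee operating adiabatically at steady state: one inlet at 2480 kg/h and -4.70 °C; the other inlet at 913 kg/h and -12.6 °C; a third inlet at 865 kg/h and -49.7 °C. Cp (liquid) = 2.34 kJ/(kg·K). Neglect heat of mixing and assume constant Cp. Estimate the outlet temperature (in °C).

Energy balance with Q = 0: Σ ṁᵢCp,ᵢ(T_out − Tᵢ) = 0
T_out = Σ ṁᵢCp,ᵢTᵢ / Σ ṁᵢCp,ᵢ
      = -154790 / 9963.7 = -15.536 °C

T_out = -15.5 °C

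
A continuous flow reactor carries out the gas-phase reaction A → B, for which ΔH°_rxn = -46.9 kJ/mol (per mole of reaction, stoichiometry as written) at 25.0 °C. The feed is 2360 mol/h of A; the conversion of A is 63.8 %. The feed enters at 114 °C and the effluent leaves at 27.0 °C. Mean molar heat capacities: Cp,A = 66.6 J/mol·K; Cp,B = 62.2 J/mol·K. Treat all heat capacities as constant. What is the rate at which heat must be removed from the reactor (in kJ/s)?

Q_out = 23.4 kJ/s

Extent of reaction ξ = 0.638 × 2360 = 1505.7 mol/h
Reaction term: ξ·ΔH°_rxn = 1505.7 × -46.9 = -70616 kJ/h
Sensible, feed 114→25 °C: -13989 kJ/h
Outlet flows (mol/h): A 854.32, B 1505.7
Sensible, products 25→27.0 °C: 301.1 kJ/h
Q = ΔH = -84304 kJ/h = -23.418 kW
Heat removed = 23.418 kJ/s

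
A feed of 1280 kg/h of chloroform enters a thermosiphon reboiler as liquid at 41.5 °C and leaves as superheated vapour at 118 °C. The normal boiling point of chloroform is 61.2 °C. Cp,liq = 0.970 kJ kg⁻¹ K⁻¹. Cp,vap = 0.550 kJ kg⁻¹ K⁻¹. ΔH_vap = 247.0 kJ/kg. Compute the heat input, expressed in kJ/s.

liquid 41.5→61.2 °C: 19.109 kJ/kg
vaporisation at 61.2 °C: 247 kJ/kg
vapour 61.2→118 °C: 31.24 kJ/kg
Δh = 19.109 + 247 + 31.24 = 297.35 kJ/kg
Q = ṁ·Δh = 1280 kg/h × 297.35 kJ/kg = 380610 kJ/h
|Q| = 105.72 kW

Q = 106 kJ/s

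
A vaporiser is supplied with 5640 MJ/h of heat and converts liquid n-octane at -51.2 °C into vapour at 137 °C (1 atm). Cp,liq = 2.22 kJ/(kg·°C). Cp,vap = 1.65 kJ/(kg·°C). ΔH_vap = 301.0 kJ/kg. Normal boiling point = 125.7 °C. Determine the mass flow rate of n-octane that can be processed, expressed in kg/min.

Δh = 2.22×(125.7−-51.2) + 301.0 + 1.65×(137−125.7) = 712.36 kJ/kg
Q = 5640 MJ/h = 1566.7 kJ/s = 94000 kJ/min
ṁ = Q/Δh = 94000 / 712.36 = 131.96 kg/min

ṁ = 132 kg/min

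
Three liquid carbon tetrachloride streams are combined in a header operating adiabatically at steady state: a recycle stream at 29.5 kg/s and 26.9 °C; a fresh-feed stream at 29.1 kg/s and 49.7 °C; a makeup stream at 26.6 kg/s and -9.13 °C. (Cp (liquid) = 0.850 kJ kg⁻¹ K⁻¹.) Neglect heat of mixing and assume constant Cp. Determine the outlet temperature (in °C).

No heat crosses the boundary, so H_out = H_in.
Σ ṁᵢCp,ᵢTᵢ = 29.5×0.850×26.9 + 29.1×0.850×49.7 + 26.6×0.850×-9.13 = 1697.4
Σ ṁᵢCp,ᵢ = 29.5×0.850 + 29.1×0.850 + 26.6×0.850 = 72.42
T_out = 1697.4 / 72.42 = 23.439 °C

T_out = 23.4 °C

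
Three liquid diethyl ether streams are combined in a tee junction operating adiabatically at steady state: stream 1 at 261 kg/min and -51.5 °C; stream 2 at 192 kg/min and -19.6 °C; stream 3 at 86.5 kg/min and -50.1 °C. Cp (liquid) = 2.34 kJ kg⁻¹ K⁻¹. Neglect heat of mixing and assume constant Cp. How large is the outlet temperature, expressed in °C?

No heat crosses the boundary, so H_out = H_in.
T_out = Σ ṁᵢCp,ᵢTᵢ / Σ ṁᵢCp,ᵢ
      = -50400 / 1262.4 = -39.923 °C

T_out = -39.9 °C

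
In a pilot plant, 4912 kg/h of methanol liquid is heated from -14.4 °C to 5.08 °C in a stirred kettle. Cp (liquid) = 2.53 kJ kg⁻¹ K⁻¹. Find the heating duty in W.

Q = 67200 W

Q = ṁ·Cp·ΔT = 4912 × 2.53 × (5.08 − -14.4) = 242080 kJ/h
Converting: 242080 / 3600 s = 67.246 kW
Heating duty = 67246 W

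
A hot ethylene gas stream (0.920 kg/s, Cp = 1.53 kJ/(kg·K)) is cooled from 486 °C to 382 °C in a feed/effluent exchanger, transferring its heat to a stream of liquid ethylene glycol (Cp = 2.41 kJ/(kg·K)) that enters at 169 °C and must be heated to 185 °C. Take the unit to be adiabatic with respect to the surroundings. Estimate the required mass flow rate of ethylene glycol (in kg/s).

Heat released by hot stream: Q = 0.920 × 1.53 × (486 − 382) = 146.39 kJ/s
Energy balance on cold side (adiabatic exchanger): Q = ṁ_c·Cp_c·(T_c,out − T_c,in)
ṁ_c = 146.39 / [2.41 × (185 − 169)] = 3.7964 kg/s

ṁ_c = 3.80 kg/s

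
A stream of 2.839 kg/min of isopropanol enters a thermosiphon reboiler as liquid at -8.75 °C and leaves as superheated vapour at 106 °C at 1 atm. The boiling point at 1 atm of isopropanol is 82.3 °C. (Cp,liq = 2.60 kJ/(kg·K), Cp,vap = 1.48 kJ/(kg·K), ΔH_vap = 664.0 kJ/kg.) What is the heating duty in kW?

Q = 44.3 kW

liquid -8.75→82.3 °C: 236.73 kJ/kg
vaporisation at 82.3 °C: 664 kJ/kg
vapour 82.3→106 °C: 35.076 kJ/kg
Δh = 236.73 + 664 + 35.076 = 935.81 kJ/kg
Q = ṁ·Δh = 2.839 kg/min × 935.81 kJ/kg = 2656.8 kJ/min
|Q| = 44.279 kW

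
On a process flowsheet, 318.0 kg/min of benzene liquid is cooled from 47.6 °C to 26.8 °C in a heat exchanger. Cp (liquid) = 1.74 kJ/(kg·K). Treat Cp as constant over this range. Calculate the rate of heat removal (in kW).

Q_c = 192 kW

Q = ṁ·Cp·ΔT = 318.0 × 1.74 × (26.8 − 47.6) = -11509 kJ/min
Converting: 11509 / 60 s = 191.82 kW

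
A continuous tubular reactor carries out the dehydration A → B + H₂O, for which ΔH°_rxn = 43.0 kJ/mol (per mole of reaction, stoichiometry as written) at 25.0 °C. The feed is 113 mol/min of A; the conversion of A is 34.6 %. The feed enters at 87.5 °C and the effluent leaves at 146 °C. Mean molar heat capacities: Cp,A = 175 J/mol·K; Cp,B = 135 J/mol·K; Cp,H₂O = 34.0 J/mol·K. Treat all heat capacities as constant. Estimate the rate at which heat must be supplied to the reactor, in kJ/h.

Q_in = 169000 kJ/h

Extent of reaction ξ = 0.346 × 113 = 39.098 mol/min
Reaction term: ξ·ΔH°_rxn = 39.098 × 43.0 = 1681.2 kJ/min
Sensible, feed 87.5→25 °C: -1235.9 kJ/min
Outlet flows (mol/min): A 73.902, B 39.098, H₂O 39.098
Sensible, products 25→146 °C: 2364.4 kJ/min
Q = ΔH = 2809.7 kJ/min = 46.828 kW
Heat supplied = 168580 kJ/h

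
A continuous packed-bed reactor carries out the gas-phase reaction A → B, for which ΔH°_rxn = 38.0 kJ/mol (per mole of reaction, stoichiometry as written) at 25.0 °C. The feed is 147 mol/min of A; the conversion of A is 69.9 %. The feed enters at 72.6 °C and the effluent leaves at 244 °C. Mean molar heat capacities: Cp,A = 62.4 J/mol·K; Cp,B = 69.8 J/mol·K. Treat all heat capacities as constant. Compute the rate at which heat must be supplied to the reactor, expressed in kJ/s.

Extent of reaction ξ = 0.699 × 147 = 102.75 mol/min
Reaction term: ξ·ΔH°_rxn = 102.75 × 38.0 = 3904.6 kJ/min
Sensible, feed 72.6→25 °C: -436.63 kJ/min
Outlet flows (mol/min): A 44.247, B 102.75
Sensible, products 25→244 °C: 2175.4 kJ/min
Q = ΔH = 5643.4 kJ/min = 94.056 kW
Heat supplied = 94.056 kJ/s

Q_in = 94.1 kJ/s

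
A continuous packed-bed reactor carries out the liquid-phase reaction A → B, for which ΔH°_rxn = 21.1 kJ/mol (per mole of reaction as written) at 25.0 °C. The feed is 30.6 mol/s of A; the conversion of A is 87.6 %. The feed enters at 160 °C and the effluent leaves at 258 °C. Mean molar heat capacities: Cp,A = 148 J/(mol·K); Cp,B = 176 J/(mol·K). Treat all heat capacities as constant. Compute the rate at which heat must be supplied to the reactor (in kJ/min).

Extent of reaction ξ = 0.876 × 30.6 = 26.806 mol/s
Reaction term: ξ·ΔH°_rxn = 26.806 × 21.1 = 565.6 kJ/s
Sensible, feed 160→25 °C: -611.39 kJ/s
Outlet flows (mol/s): A 3.7944, B 26.806
Sensible, products 25→258 °C: 1230.1 kJ/s
Q = ΔH = 1184.3 kJ/s = 1184.3 kW
Heat supplied = 71058 kJ/min

Q_in = 71100 kJ/min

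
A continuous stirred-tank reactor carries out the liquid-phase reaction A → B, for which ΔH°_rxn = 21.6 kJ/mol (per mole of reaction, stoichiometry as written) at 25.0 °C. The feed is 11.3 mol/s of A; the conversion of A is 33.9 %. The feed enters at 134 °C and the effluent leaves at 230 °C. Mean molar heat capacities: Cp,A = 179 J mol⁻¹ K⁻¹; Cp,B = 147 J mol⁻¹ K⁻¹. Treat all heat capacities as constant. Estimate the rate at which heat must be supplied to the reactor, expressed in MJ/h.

Extent of reaction ξ = 0.339 × 11.3 = 3.8307 mol/s
Reaction term: ξ·ΔH°_rxn = 3.8307 × 21.6 = 82.743 kJ/s
Sensible, feed 134→25 °C: -220.47 kJ/s
Outlet flows (mol/s): A 7.4693, B 3.8307
Sensible, products 25→230 °C: 389.52 kJ/s
Q = ΔH = 251.79 kJ/s = 251.79 kW
Heat supplied = 906.45 MJ/h

Q_in = 906 MJ/h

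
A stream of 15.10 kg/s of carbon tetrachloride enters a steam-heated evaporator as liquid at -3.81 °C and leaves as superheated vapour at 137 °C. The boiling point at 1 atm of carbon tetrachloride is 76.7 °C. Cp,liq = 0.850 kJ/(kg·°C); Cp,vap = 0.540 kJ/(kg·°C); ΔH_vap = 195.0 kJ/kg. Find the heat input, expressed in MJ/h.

liquid -3.81→76.7 °C: 68.434 kJ/kg
vaporisation at 76.7 °C: 195 kJ/kg
vapour 76.7→137 °C: 32.562 kJ/kg
Δh = 68.434 + 195 + 32.562 = 296 kJ/kg
Q = ṁ·Δh = 15.10 kg/s × 296 kJ/kg = 4469.5 kJ/s
|Q| = 4469.5 kW = 16090 MJ/h

Q = 16100 MJ/h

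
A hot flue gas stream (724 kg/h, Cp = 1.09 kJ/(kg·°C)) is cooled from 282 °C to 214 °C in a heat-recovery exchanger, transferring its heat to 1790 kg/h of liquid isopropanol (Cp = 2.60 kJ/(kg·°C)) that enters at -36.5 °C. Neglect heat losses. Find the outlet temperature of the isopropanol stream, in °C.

Heat released by hot stream: Q = 724 × 1.09 × (282 − 214) = 53663 kJ/h
Energy balance on cold side (adiabatic exchanger): Q = ṁ_c·Cp_c·(T_c,out − T_c,in)
T_c,out = -36.5 + 53663/(1790 × 2.60) = -24.97 °C

T_c,out = -25.0 °C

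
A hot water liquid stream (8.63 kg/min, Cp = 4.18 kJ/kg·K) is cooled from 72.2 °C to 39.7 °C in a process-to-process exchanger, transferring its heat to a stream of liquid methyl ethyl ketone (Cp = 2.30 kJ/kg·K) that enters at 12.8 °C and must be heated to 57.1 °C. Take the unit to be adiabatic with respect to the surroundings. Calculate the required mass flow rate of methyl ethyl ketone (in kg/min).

ṁ_c = 11.5 kg/min

Heat released by hot stream: Q = 8.63 × 4.18 × (72.2 − 39.7) = 1172.4 kJ/min
Energy balance on cold side (adiabatic exchanger): Q = ṁ_c·Cp_c·(T_c,out − T_c,in)
ṁ_c = 1172.4 / [2.30 × (57.1 − 12.8)] = 11.506 kg/min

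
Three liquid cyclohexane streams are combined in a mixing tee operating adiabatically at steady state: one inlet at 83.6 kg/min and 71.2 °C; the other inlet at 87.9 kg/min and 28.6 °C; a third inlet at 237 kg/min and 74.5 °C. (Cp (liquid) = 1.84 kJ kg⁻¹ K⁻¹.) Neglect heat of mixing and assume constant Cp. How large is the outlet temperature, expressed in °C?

No heat crosses the boundary, so H_out = H_in.
Σ ṁᵢCp,ᵢTᵢ = 83.6×1.84×71.2 + 87.9×1.84×28.6 + 237×1.84×74.5 = 48066
Σ ṁᵢCp,ᵢ = 83.6×1.84 + 87.9×1.84 + 237×1.84 = 751.64
T_out = 48066 / 751.64 = 63.948 °C

T_out = 63.9 °C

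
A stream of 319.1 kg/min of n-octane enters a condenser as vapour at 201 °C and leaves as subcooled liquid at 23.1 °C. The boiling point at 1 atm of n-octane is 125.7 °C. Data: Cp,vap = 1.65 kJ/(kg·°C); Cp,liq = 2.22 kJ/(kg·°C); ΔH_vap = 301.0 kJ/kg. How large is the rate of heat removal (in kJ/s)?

Q_c = 3470 kJ/s

vapour 201→125.7 °C: -124.24 kJ/kg
condensation at 125.7 °C: -301 kJ/kg
liquid 125.7→23.1 °C: -227.77 kJ/kg
Δh = -124.24 + -301 + -227.77 = -653.02 kJ/kg
Q = ṁ·Δh = 319.1 kg/min × -653.02 kJ/kg = -208380 kJ/min
|Q| = 3473 kW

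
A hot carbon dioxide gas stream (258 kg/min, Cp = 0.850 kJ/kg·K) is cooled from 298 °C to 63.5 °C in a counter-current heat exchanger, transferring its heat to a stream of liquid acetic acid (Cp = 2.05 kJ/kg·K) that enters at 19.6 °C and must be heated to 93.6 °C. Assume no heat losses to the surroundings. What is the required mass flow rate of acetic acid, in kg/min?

ṁ_c = 339 kg/min

Heat released by hot stream: Q = 258 × 0.850 × (298 − 63.5) = 51426 kJ/min
Energy balance on cold side (adiabatic exchanger): Q = ṁ_c·Cp_c·(T_c,out − T_c,in)
ṁ_c = 51426 / [2.05 × (93.6 − 19.6)] = 339 kg/min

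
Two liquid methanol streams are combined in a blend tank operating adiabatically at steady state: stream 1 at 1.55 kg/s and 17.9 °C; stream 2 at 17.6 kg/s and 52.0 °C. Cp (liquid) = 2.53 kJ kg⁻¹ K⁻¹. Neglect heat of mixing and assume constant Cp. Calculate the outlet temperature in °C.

No heat crosses the boundary, so H_out = H_in.
T_out = Σ ṁᵢCp,ᵢTᵢ / Σ ṁᵢCp,ᵢ
      = 2385.7 / 48.45 = 49.24 °C

T_out = 49.2 °C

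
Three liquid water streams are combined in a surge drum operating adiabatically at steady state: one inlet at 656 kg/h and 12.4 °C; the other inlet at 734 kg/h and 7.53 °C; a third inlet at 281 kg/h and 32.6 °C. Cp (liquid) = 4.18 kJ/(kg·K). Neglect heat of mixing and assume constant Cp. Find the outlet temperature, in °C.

Energy balance with Q = 0: Σ ṁᵢCp,ᵢ(T_out − Tᵢ) = 0
T_out = Σ ṁᵢCp,ᵢTᵢ / Σ ṁᵢCp,ᵢ
      = 95396 / 6984.8 = 13.658 °C

T_out = 13.7 °C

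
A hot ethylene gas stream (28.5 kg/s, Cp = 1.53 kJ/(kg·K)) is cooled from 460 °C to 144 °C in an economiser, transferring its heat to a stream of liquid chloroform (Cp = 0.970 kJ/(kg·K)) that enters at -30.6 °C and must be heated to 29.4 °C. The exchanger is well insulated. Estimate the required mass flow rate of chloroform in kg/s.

Heat released by hot stream: Q = 28.5 × 1.53 × (460 − 144) = 13779 kJ/s
Energy balance on cold side (adiabatic exchanger): Q = ṁ_c·Cp_c·(T_c,out − T_c,in)
ṁ_c = 13779 / [0.970 × (29.4 − -30.6)] = 236.76 kg/s

ṁ_c = 237 kg/s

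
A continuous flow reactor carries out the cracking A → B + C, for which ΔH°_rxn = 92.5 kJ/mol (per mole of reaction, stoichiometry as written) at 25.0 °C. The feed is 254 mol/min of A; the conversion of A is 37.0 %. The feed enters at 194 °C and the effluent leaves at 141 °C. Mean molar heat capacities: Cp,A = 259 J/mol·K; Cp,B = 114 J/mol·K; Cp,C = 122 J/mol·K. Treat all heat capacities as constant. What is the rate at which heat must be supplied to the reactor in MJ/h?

Extent of reaction ξ = 0.370 × 254 = 93.98 mol/min
Reaction term: ξ·ΔH°_rxn = 93.98 × 92.5 = 8693.1 kJ/min
Sensible, feed 194→25 °C: -11118 kJ/min
Outlet flows (mol/min): A 160.02, B 93.98, C 93.98
Sensible, products 25→141 °C: 7380.4 kJ/min
Q = ΔH = 4955.8 kJ/min = 82.596 kW
Heat supplied = 297.35 MJ/h

Q_in = 297 MJ/h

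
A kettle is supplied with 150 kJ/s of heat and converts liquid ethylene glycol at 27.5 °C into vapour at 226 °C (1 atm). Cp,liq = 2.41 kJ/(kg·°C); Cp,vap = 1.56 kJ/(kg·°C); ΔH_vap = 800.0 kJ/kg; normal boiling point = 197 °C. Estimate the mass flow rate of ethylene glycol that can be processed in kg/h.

ṁ = 431 kg/h

Δh = 2.41×(197−27.5) + 800.0 + 1.56×(226−197) = 1253.7 kJ/kg
Q = 150 kJ/s = 150 kJ/s = 540000 kJ/h
ṁ = Q/Δh = 540000 / 1253.7 = 430.71 kg/h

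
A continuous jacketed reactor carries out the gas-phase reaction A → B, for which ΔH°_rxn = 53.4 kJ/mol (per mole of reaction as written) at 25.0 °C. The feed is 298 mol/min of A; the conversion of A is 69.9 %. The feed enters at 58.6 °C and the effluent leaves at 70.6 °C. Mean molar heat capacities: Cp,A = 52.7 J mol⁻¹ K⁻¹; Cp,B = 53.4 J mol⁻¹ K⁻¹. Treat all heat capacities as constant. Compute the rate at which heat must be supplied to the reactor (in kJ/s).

Extent of reaction ξ = 0.699 × 298 = 208.3 mol/min
Reaction term: ξ·ΔH°_rxn = 208.3 × 53.4 = 11123 kJ/min
Sensible, feed 58.6→25 °C: -527.67 kJ/min
Outlet flows (mol/min): A 89.698, B 208.3
Sensible, products 25→70.6 °C: 722.78 kJ/min
Q = ΔH = 11318 kJ/min = 188.64 kW
Heat supplied = 188.64 kJ/s

Q_in = 189 kJ/s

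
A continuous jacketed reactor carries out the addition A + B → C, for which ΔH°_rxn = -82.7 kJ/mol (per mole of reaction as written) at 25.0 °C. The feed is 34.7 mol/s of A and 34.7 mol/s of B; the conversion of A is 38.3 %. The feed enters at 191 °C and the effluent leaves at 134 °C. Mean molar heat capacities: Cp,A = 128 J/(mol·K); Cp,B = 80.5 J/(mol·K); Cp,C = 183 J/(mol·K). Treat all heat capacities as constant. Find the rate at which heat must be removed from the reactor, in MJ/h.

Q_out = 5570 MJ/h

Extent of reaction ξ = 0.383 × 34.7 = 13.29 mol/s
Reaction term: ξ·ΔH°_rxn = 13.29 × -82.7 = -1099.1 kJ/s
Sensible, feed 191→25 °C: -1201 kJ/s
Outlet flows (mol/s): A 21.41, B 21.41, C 13.29
Sensible, products 25→134 °C: 751.67 kJ/s
Q = ΔH = -1548.4 kJ/s = -1548.4 kW
Heat removed = 5574.3 MJ/h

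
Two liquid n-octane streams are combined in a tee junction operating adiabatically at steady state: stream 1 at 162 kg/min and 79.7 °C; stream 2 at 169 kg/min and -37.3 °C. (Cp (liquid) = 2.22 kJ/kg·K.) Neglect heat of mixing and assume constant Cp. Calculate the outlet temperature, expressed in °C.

Adiabatic, steady state ⇒ Σ ṁᵢCp,ᵢ(T_out − Tᵢ) = 0
Σ ṁᵢCp,ᵢTᵢ = 162×2.22×79.7 + 169×2.22×-37.3 = 14669
Σ ṁᵢCp,ᵢ = 162×2.22 + 169×2.22 = 734.82
T_out = 14669 / 734.82 = 19.963 °C

T_out = 20.0 °C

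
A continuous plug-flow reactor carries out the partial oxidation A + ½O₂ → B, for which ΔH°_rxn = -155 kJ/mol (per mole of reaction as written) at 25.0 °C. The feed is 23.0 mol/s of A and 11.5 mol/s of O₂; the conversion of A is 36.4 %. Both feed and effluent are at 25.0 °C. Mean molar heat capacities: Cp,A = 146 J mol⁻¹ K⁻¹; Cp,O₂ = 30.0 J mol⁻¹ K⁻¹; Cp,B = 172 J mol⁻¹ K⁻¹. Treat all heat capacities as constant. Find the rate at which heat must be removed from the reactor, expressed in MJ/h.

Q_out = 4670 MJ/h

Extent of reaction ξ = 0.364 × 23.0 = 8.372 mol/s
Reaction term: ξ·ΔH°_rxn = 8.372 × -155 = -1297.7 kJ/s
Q = ΔH = -1297.7 kJ/s = -1297.7 kW
Heat removed = 4671.6 MJ/h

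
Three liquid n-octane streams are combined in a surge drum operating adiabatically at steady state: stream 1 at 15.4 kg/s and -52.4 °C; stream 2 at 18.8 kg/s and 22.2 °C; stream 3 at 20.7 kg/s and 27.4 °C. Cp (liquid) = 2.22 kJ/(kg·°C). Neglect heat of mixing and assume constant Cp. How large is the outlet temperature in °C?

Adiabatic, steady state ⇒ Σ ṁᵢCp,ᵢ(T_out − Tᵢ) = 0
T_out = Σ ṁᵢCp,ᵢTᵢ / Σ ṁᵢCp,ᵢ
      = 394.23 / 121.88 = 3.2346 °C

T_out = 3.23 °C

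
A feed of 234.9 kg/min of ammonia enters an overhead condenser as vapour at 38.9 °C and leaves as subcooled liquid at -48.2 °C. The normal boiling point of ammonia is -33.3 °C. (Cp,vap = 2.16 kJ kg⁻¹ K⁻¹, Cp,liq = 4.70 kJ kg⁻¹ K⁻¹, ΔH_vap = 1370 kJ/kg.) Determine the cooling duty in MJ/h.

vapour 38.9→-33.3 °C: -155.95 kJ/kg
condensation at -33.3 °C: -1370 kJ/kg
liquid -33.3→-48.2 °C: -70.03 kJ/kg
Δh = -155.95 + -1370 + -70.03 = -1596 kJ/kg
Q = ṁ·Δh = 234.9 kg/min × -1596 kJ/kg = -374900 kJ/min
|Q| = 6248.3 kW = 22494 MJ/h

Q_c = 22500 MJ/h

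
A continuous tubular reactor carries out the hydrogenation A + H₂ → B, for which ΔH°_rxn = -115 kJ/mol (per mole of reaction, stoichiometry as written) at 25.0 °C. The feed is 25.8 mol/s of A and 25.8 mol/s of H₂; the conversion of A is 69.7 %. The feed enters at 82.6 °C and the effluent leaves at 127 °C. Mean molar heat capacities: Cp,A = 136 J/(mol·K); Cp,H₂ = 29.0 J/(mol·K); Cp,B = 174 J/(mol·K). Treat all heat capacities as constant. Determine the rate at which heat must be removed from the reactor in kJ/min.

Extent of reaction ξ = 0.697 × 25.8 = 17.983 mol/s
Reaction term: ξ·ΔH°_rxn = 17.983 × -115 = -2068 kJ/s
Sensible, feed 82.6→25 °C: -245.2 kJ/s
Outlet flows (mol/s): A 7.8174, H₂ 7.8174, B 17.983
Sensible, products 25→127 °C: 450.72 kJ/s
Q = ΔH = -1862.5 kJ/s = -1862.5 kW
Heat removed = 111750 kJ/min

Q_out = 112000 kJ/min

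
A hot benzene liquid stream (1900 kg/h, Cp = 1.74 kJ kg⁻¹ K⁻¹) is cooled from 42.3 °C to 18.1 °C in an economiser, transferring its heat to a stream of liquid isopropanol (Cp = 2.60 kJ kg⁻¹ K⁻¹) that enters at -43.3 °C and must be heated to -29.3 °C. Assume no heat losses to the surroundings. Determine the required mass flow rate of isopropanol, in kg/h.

Heat released by hot stream: Q = 1900 × 1.74 × (42.3 − 18.1) = 80005 kJ/h
Energy balance on cold side (adiabatic exchanger): Q = ṁ_c·Cp_c·(T_c,out − T_c,in)
ṁ_c = 80005 / [2.60 × (-29.3 − -43.3)] = 2197.9 kg/h

ṁ_c = 2200 kg/h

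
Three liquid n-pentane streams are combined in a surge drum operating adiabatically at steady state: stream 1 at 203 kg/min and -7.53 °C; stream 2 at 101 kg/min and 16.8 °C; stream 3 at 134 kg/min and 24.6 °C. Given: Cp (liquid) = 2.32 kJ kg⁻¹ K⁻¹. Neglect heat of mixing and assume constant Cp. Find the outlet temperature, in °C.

Energy balance with Q = 0: Σ ṁᵢCp,ᵢ(T_out − Tᵢ) = 0
T_out = Σ ṁᵢCp,ᵢTᵢ / Σ ṁᵢCp,ᵢ
      = 8037.9 / 1016.2 = 7.9101 °C

T_out = 7.91 °C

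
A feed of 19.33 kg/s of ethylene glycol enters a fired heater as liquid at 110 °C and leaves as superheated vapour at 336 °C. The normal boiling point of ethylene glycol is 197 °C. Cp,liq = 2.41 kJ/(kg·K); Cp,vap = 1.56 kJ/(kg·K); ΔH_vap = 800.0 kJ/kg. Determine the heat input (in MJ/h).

liquid 110→197 °C: 209.67 kJ/kg
vaporisation at 197 °C: 800 kJ/kg
vapour 197→336 °C: 216.84 kJ/kg
Δh = 209.67 + 800 + 216.84 = 1226.5 kJ/kg
Q = ṁ·Δh = 19.33 kg/s × 1226.5 kJ/kg = 23708 kJ/s
|Q| = 23708 kW = 85350 MJ/h

Q = 85400 MJ/h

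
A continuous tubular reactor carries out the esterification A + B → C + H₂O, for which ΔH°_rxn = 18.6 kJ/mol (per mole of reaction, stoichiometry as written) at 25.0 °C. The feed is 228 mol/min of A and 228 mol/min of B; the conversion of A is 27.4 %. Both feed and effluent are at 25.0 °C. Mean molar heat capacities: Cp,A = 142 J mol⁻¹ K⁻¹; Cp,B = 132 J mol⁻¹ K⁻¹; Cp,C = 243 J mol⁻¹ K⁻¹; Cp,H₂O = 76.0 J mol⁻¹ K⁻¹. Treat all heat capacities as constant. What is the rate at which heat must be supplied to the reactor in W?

Extent of reaction ξ = 0.274 × 228 = 62.472 mol/min
Reaction term: ξ·ΔH°_rxn = 62.472 × 18.6 = 1162 kJ/min
Q = ΔH = 1162 kJ/min = 19.366 kW
Heat supplied = 19366 W

Q_in = 19400 W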